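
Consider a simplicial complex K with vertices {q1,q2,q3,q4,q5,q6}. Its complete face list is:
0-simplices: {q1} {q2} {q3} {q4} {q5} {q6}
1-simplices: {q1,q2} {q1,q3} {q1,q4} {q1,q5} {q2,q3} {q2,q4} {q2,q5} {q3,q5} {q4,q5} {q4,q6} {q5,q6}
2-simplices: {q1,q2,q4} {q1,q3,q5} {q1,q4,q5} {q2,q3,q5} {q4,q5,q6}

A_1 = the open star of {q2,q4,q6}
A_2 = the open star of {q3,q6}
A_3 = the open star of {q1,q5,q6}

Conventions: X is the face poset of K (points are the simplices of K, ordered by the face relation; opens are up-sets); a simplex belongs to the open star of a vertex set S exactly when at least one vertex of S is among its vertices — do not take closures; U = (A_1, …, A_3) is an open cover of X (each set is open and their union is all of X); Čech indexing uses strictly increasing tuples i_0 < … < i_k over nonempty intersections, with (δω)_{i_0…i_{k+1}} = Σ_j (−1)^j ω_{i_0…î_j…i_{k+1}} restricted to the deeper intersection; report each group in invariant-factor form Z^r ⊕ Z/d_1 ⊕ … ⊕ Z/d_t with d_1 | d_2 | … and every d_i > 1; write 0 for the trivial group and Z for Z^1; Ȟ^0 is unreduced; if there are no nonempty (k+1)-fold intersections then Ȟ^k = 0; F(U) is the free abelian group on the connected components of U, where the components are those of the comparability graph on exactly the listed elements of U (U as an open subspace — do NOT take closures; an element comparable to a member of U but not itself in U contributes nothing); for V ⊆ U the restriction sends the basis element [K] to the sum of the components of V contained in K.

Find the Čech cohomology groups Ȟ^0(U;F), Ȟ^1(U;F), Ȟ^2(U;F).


Ȟ^0 ≅ Z; Ȟ^1 ≅ Z; Ȟ^2 ≅ 0

nonempty intersections:
  A1={{q2},{q4},{q6},{q1,q2},{q1,q4},{q2,q3},{q2,q4},{q2,q5},{q4,q5},{q4,q6},{q5,q6},{q1,q2,q4},{q1,q4,q5},{q2,q3,q5},{q4,q5,q6}} A2={{q3},{q6},{q1,q3},{q2,q3},{q3,q5},{q4,q6},{q5,q6},{q1,q3,q5},{q2,q3,q5},{q4,q5,q6}} A3={{q1},{q5},{q6},{q1,q2},{q1,q3},{q1,q4},{q1,q5},{q2,q5},{q3,q5},{q4,q5},{q4,q6},{q5,q6},{q1,q2,q4},{q1,q3,q5},{q1,q4,q5},{q2,q3,q5},{q4,q5,q6}}
  A12={{q6},{q2,q3},{q4,q6},{q5,q6},{q2,q3,q5},{q4,q5,q6}} A13={{q6},{q1,q2},{q1,q4},{q2,q5},{q4,q5},{q4,q6},{q5,q6},{q1,q2,q4},{q1,q4,q5},{q2,q3,q5},{q4,q5,q6}} A23={{q6},{q1,q3},{q3,q5},{q4,q6},{q5,q6},{q1,q3,q5},{q2,q3,q5},{q4,q5,q6}}
  A123={{q6},{q4,q6},{q5,q6},{q2,q3,q5},{q4,q5,q6}}
components per intersection:
  A1: {{q2},{q4},{q6},{q1,q2},{q1,q4},{q2,q3},{q2,q4},{q2,q5},{q4,q5},{q4,q6},{q5,q6},{q1,q2,q4},{q1,q4,q5},{q2,q3,q5},{q4,q5,q6}}
  A2: {{q3},{q1,q3},{q2,q3},{q3,q5},{q1,q3,q5},{q2,q3,q5}} {{q6},{q4,q6},{q5,q6},{q4,q5,q6}}
  A3: {{q1},{q5},{q6},{q1,q2},{q1,q3},{q1,q4},{q1,q5},{q2,q5},{q3,q5},{q4,q5},{q4,q6},{q5,q6},{q1,q2,q4},{q1,q3,q5},{q1,q4,q5},{q2,q3,q5},{q4,q5,q6}}
  A12: {{q6},{q4,q6},{q5,q6},{q4,q5,q6}} {{q2,q3},{q2,q3,q5}}
  A13: {{q6},{q1,q2},{q1,q4},{q4,q5},{q4,q6},{q5,q6},{q1,q2,q4},{q1,q4,q5},{q4,q5,q6}} {{q2,q5},{q2,q3,q5}}
  A23: {{q6},{q4,q6},{q5,q6},{q4,q5,q6}} {{q1,q3},{q3,q5},{q1,q3,q5},{q2,q3,q5}}
  A123: {{q6},{q4,q6},{q5,q6},{q4,q5,q6}} {{q2,q3,q5}}
C dims 4,6,2; δ0: rk 3, SNF 1^3; δ1: rk 2, SNF 1^2
Ȟ^0: (4−3)−0=1 ⇒ Z
Ȟ^1: (6−2)−3=1 ⇒ Z
Ȟ^2: (2−0)−2=0 ⇒ 0


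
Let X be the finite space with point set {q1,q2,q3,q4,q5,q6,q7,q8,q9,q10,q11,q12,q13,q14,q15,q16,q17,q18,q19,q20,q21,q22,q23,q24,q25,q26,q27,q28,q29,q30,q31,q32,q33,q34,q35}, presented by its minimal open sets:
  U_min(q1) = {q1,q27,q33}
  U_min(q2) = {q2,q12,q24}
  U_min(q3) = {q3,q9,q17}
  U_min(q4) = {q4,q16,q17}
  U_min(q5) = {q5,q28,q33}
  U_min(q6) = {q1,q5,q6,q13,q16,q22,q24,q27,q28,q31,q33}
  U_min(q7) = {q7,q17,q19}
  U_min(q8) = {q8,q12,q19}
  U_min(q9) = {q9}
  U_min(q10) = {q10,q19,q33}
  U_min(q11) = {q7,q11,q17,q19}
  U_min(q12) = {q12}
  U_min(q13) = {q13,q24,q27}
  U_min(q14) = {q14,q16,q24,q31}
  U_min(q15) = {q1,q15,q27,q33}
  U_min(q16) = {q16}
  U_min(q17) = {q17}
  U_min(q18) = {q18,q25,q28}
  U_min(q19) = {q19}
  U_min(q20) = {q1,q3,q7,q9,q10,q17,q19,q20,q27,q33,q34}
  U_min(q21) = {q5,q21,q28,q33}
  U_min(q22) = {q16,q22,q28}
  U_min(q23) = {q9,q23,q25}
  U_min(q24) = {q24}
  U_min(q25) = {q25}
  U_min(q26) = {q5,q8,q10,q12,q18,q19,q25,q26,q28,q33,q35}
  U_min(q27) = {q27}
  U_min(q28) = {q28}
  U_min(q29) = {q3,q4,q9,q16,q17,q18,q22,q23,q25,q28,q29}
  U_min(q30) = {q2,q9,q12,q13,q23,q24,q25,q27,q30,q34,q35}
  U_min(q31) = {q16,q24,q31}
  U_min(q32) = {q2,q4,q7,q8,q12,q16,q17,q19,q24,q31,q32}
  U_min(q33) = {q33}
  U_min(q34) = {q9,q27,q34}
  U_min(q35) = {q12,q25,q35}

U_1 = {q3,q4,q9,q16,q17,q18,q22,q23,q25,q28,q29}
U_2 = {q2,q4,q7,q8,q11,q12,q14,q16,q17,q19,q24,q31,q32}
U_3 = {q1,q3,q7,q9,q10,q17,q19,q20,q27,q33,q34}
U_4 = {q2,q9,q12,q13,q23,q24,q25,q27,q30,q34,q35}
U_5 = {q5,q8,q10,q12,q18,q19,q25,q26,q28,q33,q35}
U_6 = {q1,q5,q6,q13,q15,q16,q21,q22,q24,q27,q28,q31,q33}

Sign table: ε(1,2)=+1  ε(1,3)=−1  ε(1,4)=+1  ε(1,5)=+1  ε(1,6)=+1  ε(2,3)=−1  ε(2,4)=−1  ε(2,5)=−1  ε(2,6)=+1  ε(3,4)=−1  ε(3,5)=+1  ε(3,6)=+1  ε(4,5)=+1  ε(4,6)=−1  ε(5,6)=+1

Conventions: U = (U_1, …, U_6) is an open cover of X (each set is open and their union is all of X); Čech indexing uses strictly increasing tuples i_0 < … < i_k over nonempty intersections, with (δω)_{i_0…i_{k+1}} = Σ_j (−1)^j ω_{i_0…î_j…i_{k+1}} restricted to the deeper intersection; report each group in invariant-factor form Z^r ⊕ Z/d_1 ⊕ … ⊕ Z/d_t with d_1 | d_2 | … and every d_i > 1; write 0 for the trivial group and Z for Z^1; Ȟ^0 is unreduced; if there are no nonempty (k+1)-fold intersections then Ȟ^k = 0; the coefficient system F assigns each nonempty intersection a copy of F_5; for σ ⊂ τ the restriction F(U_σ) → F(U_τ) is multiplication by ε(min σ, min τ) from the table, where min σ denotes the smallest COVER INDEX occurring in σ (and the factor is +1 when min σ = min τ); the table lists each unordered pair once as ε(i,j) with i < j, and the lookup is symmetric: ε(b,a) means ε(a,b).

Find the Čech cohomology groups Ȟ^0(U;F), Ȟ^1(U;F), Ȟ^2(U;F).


Ȟ^0 = 0, Ȟ^1 = 0 and Ȟ^2 = Z/5

cover nerve:
  U12={q4,q16,q17} U13={q3,q9,q17} U14={q9,q23,q25} U15={q18,q25,q28} U16={q16,q22,q28} U23={q7,q17,q19} U24={q2,q12,q24} U25={q8,q12,q19} U26={q16,q24,q31} U34={q9,q27,q34} U35={q10,q19,q33} U36={q1,q27,q33} U45={q12,q25,q35} U46={q13,q24,q27} U56={q5,q28,q33}
  U123={q17} U126={q16} U134={q9} U145={q25} U156={q28} U235={q19} U245={q12} U246={q24} U346={q27} U356={q33}
C dims 6,15,10; δ0: rk_F5 6; δ1: rk_F5 9
Ȟ^0: (6−6)−0=0 ⇒ 0
Ȟ^1: (15−9)−6=0 ⇒ 0
Ȟ^2: (10−0)−9=1 ⇒ Z/5


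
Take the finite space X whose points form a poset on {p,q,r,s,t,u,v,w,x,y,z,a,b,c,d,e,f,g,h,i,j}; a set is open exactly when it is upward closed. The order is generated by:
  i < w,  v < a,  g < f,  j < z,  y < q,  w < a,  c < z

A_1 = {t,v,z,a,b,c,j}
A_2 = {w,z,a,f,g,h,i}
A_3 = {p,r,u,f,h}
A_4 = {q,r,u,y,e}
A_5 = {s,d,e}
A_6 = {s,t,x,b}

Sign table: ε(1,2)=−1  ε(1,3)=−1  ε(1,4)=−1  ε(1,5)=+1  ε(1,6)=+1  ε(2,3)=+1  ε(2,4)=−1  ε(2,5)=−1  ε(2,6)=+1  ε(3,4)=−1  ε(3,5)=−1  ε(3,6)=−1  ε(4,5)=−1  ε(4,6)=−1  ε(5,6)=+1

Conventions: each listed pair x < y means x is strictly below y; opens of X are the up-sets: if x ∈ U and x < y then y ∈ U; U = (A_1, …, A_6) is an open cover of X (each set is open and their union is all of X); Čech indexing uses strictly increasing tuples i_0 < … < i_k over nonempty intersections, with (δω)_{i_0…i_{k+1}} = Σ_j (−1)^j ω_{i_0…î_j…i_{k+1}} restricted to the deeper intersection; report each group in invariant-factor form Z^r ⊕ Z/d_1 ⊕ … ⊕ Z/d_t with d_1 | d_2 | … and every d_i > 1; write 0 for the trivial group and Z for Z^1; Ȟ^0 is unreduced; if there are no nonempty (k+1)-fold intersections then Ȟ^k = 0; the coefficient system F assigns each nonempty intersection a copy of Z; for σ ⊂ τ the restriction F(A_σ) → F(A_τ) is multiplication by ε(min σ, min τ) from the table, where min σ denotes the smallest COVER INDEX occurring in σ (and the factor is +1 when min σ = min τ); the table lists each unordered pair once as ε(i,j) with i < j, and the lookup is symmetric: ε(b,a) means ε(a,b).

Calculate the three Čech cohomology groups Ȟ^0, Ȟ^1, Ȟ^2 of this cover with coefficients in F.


nerve simplices:
  A12={z,a} A16={t,b} A23={f,h} A34={r,u} A45={e} A56={s}
C dims 6,6; δ0: rk 6, SNF 1^5·2
degree 0: 6−6−0 = 0 → Ȟ^0 ≅ 0
degree 1: 6−0−6 = 0 plus torsion [2] → Ȟ^1 ≅ Z/2
degree 2: 0−0−0 = 0 → Ȟ^2 ≅ 0

Ȟ^0(U;F) ≅ 0; Ȟ^1(U;F) ≅ Z/2; Ȟ^2(U;F) ≅ 0


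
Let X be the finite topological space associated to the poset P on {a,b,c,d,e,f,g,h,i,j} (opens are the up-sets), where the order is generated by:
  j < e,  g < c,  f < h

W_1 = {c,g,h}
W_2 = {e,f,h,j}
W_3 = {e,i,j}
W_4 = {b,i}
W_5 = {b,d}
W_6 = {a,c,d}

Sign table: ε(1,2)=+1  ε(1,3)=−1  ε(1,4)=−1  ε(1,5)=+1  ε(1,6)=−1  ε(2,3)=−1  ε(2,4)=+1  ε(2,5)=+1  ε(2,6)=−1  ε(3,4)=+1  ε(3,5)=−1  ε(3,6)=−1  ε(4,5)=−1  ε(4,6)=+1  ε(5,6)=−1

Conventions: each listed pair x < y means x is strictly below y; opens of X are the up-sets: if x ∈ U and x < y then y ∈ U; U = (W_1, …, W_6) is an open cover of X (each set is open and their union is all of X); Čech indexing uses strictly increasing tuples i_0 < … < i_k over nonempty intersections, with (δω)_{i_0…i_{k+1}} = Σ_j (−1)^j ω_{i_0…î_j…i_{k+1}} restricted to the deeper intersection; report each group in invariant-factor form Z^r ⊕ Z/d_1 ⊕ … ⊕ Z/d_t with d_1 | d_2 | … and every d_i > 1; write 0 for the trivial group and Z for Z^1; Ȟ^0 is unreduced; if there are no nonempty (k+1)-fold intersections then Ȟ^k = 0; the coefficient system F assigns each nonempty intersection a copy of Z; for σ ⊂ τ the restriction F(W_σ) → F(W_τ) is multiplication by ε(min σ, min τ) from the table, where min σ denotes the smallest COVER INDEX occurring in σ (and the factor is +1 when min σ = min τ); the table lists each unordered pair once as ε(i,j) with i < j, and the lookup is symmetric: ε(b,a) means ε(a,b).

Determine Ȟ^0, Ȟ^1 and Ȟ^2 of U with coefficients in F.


intersection data:
  W12={h} W16={c} W23={e,j} W34={i} W45={b} W56={d}
C dims 6,6; δ0: rk 5, SNF 1^5
Ȟ^0 = (6 − 5) − 0 = 1, so Ȟ^0 ≅ Z
Ȟ^1 = (6 − 0) − 5 = 1, so Ȟ^1 ≅ Z
Ȟ^2 = (0 − 0) − 0 = 0, so Ȟ^2 ≅ 0

Ȟ^0 = Z, Ȟ^1 = Z, Ȟ^2 = 0


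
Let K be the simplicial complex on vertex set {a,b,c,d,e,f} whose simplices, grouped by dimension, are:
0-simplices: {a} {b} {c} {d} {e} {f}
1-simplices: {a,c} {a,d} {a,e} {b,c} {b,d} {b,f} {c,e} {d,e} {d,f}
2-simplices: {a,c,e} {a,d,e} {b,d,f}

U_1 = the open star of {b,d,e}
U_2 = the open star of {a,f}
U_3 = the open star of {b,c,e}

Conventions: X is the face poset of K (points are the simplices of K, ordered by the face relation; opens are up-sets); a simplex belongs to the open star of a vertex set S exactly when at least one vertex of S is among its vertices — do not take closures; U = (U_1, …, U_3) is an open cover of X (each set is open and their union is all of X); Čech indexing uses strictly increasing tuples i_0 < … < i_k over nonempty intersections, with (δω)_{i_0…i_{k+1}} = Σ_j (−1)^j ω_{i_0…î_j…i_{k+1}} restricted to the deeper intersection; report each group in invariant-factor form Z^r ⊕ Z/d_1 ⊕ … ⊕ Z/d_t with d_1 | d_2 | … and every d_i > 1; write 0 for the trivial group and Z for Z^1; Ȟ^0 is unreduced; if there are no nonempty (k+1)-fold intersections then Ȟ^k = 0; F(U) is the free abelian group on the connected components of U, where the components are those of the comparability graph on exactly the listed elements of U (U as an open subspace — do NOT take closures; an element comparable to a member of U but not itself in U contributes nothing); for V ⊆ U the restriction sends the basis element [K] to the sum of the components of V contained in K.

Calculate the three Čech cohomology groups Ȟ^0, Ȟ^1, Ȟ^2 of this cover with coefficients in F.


Ȟ^0 = Z, Ȟ^1 = Z, Ȟ^2 = 0

nerve of the cover:
  U1={{b},{d},{e},{a,d},{a,e},{b,c},{b,d},{b,f},{c,e},{d,e},{d,f},{a,c,e},{a,d,e},{b,d,f}} U2={{a},{f},{a,c},{a,d},{a,e},{b,f},{d,f},{a,c,e},{a,d,e},{b,d,f}} U3={{b},{c},{e},{a,c},{a,e},{b,c},{b,d},{b,f},{c,e},{d,e},{a,c,e},{a,d,e},{b,d,f}}
  U12={{a,d},{a,e},{b,f},{d,f},{a,c,e},{a,d,e},{b,d,f}} U13={{b},{e},{a,e},{b,c},{b,d},{b,f},{c,e},{d,e},{a,c,e},{a,d,e},{b,d,f}} U23={{a,c},{a,e},{b,f},{a,c,e},{a,d,e},{b,d,f}}
  U123={{a,e},{b,f},{a,c,e},{a,d,e},{b,d,f}}
components per intersection:
  U1: {{b},{d},{e},{a,d},{a,e},{b,c},{b,d},{b,f},{c,e},{d,e},{d,f},{a,c,e},{a,d,e},{b,d,f}}
  U2: {{a},{a,c},{a,d},{a,e},{a,c,e},{a,d,e}} {{f},{b,f},{d,f},{b,d,f}}
  U3: {{b},{c},{e},{a,c},{a,e},{b,c},{b,d},{b,f},{c,e},{d,e},{a,c,e},{a,d,e},{b,d,f}}
  U12: {{a,d},{a,e},{a,c,e},{a,d,e}} {{b,f},{d,f},{b,d,f}}
  U13: {{b},{b,c},{b,d},{b,f},{b,d,f}} {{e},{a,e},{c,e},{d,e},{a,c,e},{a,d,e}}
  U23: {{a,c},{a,e},{a,c,e},{a,d,e}} {{b,f},{b,d,f}}
  U123: {{a,e},{a,c,e},{a,d,e}} {{b,f},{b,d,f}}
C dims 4,6,2; δ0: rk 3, SNF 1^3; δ1: rk 2, SNF 1^2
Ȟ^0 = (4 − 3) − 0 = 1, so Ȟ^0 ≅ Z
Ȟ^1 = (6 − 2) − 3 = 1, so Ȟ^1 ≅ Z
Ȟ^2 = (2 − 0) − 2 = 0, so Ȟ^2 ≅ 0


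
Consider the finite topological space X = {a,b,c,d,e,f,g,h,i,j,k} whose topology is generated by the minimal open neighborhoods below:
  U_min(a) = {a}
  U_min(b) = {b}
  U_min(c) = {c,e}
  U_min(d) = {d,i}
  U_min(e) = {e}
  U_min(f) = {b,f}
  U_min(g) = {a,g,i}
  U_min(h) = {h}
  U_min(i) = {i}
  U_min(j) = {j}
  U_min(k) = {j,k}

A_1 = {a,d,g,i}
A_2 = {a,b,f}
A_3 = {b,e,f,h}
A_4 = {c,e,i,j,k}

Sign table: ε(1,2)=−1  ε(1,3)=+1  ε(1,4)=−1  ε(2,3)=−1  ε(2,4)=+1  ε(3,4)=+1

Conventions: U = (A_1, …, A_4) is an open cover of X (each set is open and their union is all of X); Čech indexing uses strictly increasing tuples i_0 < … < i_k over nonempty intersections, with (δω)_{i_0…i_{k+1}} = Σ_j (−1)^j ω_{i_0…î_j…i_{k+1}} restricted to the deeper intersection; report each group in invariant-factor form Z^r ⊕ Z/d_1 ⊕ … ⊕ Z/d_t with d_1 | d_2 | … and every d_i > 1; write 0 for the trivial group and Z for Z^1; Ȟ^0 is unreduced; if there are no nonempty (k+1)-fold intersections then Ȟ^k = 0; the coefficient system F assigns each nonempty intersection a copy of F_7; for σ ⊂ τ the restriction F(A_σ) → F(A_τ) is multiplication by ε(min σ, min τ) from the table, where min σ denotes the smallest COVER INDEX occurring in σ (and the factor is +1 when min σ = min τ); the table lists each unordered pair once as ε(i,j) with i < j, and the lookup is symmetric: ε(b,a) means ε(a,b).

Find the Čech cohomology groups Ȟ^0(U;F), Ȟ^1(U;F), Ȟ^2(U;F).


Ȟ^0(U;F) ≅ 0, Ȟ^1(U;F) ≅ 0 and Ȟ^2(U;F) ≅ 0

intersection data:
  A12={a} A14={i} A23={b,f} A34={e}
C dims 4,4; δ0: rk_F7 4
Ȟ^0 = (4 − 4) − 0 = 0, so Ȟ^0 ≅ 0
Ȟ^1 = (4 − 0) − 4 = 0, so Ȟ^1 ≅ 0
Ȟ^2 = (0 − 0) − 0 = 0, so Ȟ^2 ≅ 0


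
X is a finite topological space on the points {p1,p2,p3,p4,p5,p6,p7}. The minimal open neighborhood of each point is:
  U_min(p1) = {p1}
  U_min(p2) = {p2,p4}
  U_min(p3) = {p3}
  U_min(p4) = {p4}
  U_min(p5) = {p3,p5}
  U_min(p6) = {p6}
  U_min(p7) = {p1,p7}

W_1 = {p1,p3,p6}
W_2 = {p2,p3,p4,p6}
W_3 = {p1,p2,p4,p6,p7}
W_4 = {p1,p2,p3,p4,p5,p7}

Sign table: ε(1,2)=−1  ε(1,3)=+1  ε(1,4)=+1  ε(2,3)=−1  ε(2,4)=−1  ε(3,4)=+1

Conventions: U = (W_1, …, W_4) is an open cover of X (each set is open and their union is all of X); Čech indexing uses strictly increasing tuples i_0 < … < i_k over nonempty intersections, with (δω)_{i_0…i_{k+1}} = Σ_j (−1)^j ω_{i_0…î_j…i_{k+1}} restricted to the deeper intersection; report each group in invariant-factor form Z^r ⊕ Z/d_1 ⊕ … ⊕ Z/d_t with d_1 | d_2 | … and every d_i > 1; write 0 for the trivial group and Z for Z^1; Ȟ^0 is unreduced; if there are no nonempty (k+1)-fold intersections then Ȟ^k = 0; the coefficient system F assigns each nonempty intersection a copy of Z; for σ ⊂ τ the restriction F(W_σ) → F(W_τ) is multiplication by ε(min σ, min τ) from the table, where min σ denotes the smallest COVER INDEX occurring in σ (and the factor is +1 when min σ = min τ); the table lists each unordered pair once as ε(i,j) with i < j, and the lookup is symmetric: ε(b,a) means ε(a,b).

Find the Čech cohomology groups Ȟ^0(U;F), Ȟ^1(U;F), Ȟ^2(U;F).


Ȟ^0(U;F) ≅ Z; Ȟ^1(U;F) ≅ 0; Ȟ^2(U;F) ≅ Z

intersection data:
  W12={p3,p6} W13={p1,p6} W14={p1,p3} W23={p2,p4,p6} W24={p2,p3,p4} W34={p1,p2,p4,p7}
  W123={p6} W124={p3} W134={p1} W234={p2,p4}
C dims 4,6,4; δ0: rk 3, SNF 1^3; δ1: rk 3, SNF 1^3
Ȟ^0 = (4 − 3) − 0 = 1, so Ȟ^0 ≅ Z
Ȟ^1 = (6 − 3) − 3 = 0, so Ȟ^1 ≅ 0
Ȟ^2 = (4 − 0) − 3 = 1, so Ȟ^2 ≅ Z


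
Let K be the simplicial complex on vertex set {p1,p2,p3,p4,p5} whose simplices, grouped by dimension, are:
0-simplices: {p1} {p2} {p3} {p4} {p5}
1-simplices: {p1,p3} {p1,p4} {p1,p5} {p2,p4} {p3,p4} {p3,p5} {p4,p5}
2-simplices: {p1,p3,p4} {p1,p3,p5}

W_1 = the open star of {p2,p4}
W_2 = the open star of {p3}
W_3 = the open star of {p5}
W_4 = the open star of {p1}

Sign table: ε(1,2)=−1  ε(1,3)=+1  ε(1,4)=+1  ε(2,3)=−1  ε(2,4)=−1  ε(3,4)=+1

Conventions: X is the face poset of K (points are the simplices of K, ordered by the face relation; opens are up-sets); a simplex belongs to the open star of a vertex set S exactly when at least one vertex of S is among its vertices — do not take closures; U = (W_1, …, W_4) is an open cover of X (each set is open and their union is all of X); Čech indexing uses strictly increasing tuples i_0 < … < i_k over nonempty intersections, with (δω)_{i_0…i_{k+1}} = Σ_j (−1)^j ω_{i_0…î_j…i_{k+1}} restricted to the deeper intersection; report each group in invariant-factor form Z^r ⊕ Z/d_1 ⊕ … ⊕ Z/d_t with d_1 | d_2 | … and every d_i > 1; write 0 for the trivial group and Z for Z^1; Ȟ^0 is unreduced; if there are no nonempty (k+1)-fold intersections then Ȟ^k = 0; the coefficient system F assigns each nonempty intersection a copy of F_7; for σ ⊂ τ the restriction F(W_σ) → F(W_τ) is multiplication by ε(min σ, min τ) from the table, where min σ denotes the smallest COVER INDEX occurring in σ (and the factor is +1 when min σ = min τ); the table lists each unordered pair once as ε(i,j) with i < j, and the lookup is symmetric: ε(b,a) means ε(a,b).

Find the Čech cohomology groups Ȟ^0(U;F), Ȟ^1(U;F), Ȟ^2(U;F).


Ȟ^0 ≅ Z/7; Ȟ^1 ≅ Z/7; Ȟ^2 ≅ 0

nerve of the cover:
  W1={{p2},{p4},{p1,p4},{p2,p4},{p3,p4},{p4,p5},{p1,p3,p4}} W2={{p3},{p1,p3},{p3,p4},{p3,p5},{p1,p3,p4},{p1,p3,p5}} W3={{p5},{p1,p5},{p3,p5},{p4,p5},{p1,p3,p5}} W4={{p1},{p1,p3},{p1,p4},{p1,p5},{p1,p3,p4},{p1,p3,p5}}
  W12={{p3,p4},{p1,p3,p4}} W13={{p4,p5}} W14={{p1,p4},{p1,p3,p4}} W23={{p3,p5},{p1,p3,p5}} W24={{p1,p3},{p1,p3,p4},{p1,p3,p5}} W34={{p1,p5},{p1,p3,p5}}
  W124={{p1,p3,p4}} W234={{p1,p3,p5}}
C dims 4,6,2; δ0: rk_F7 3; δ1: rk_F7 2
Ȟ^0 = (4 − 3) − 0 = 1, so Ȟ^0 ≅ Z/7
Ȟ^1 = (6 − 2) − 3 = 1, so Ȟ^1 ≅ Z/7
Ȟ^2 = (2 − 0) − 2 = 0, so Ȟ^2 ≅ 0


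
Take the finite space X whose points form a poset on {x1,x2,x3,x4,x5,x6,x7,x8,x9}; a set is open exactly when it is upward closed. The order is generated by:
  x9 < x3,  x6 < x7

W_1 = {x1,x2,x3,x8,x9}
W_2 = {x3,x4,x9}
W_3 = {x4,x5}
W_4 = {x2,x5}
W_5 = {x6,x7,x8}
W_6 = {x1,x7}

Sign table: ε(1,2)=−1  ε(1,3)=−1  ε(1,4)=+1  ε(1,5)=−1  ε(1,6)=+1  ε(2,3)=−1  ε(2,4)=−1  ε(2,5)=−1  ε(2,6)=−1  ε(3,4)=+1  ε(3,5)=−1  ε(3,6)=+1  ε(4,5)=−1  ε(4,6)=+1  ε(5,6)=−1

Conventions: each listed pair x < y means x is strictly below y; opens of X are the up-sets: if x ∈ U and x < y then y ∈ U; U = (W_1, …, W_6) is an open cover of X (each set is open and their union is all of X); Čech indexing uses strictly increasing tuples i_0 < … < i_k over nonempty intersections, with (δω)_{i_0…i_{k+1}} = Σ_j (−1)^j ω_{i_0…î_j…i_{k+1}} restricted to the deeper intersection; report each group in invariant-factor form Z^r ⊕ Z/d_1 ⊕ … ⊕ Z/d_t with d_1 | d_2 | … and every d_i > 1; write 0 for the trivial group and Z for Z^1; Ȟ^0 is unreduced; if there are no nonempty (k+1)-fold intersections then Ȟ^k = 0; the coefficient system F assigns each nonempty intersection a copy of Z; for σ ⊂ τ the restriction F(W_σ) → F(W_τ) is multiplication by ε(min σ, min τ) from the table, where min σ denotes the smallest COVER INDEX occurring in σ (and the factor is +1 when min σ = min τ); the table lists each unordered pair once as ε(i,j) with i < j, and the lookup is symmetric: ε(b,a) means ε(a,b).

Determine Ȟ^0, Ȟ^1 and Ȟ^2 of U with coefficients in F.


nerve of the cover:
  W12={x3,x9} W14={x2} W15={x8} W16={x1} W23={x4} W34={x5} W56={x7}
C dims 6,7; δ0: rk 5, SNF 1^5
Ȟ^0 = (6 − 5) − 0 = 1, so Ȟ^0 ≅ Z
Ȟ^1 = (7 − 0) − 5 = 2, so Ȟ^1 ≅ Z^2
Ȟ^2 = (0 − 0) − 0 = 0, so Ȟ^2 ≅ 0

Ȟ^0(U;F) ≅ Z, Ȟ^1(U;F) ≅ Z^2, Ȟ^2(U;F) ≅ 0


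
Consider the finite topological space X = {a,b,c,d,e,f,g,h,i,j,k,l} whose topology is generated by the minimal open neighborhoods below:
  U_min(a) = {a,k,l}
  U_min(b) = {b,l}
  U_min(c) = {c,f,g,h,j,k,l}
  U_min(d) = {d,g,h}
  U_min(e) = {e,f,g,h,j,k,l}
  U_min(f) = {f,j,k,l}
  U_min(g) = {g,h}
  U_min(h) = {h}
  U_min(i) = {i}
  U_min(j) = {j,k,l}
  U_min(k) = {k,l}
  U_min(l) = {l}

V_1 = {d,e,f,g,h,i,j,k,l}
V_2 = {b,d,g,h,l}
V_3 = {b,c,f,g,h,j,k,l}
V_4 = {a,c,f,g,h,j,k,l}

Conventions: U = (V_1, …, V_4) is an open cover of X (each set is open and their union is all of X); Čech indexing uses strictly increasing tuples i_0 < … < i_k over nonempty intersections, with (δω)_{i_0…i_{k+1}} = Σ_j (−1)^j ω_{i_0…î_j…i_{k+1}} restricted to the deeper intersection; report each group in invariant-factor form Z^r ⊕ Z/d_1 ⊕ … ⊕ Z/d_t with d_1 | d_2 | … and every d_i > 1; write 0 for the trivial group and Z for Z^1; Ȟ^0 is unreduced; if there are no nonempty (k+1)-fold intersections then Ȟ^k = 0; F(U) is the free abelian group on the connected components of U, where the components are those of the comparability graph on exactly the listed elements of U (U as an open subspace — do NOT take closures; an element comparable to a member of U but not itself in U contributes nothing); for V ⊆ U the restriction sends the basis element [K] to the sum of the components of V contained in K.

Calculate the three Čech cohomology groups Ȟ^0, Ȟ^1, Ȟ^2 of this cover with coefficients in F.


nonempty intersections:
  V12={d,g,h,l} V13={f,g,h,j,k,l} V14={f,g,h,j,k,l} V23={b,g,h,l} V24={g,h,l} V34={c,f,g,h,j,k,l}
  V123={g,h,l} V124={g,h,l} V134={f,g,h,j,k,l} V234={g,h,l}
  V1234={g,h,l}
components per intersection:
  V1: {d,e,f,g,h,j,k,l} {i}
  V2: {b,l} {d,g,h}
  V3: {b,c,f,g,h,j,k,l}
  V4: {a,c,f,g,h,j,k,l}
  V12: {d,g,h} {l}
  V13: {f,j,k,l} {g,h}
  V14: {f,j,k,l} {g,h}
  V23: {b,l} {g,h}
  V24: {g,h} {l}
  V34: {c,f,g,h,j,k,l}
  V123: {g,h} {l}
  V124: {g,h} {l}
  V134: {f,j,k,l} {g,h}
  V234: {g,h} {l}
  V1234: {g,h} {l}
C dims 6,11,8,2; δ0: rk 4, SNF 1^4; δ1: rk 6, SNF 1^6; δ2: rk 2, SNF 1^2
Ȟ^0: (6−4)−0=2 ⇒ Z^2
Ȟ^1: (11−6)−4=1 ⇒ Z
Ȟ^2: (8−2)−6=0 ⇒ 0

Ȟ^0 = Z^2,  Ȟ^1 = Z,  Ȟ^2 = 0


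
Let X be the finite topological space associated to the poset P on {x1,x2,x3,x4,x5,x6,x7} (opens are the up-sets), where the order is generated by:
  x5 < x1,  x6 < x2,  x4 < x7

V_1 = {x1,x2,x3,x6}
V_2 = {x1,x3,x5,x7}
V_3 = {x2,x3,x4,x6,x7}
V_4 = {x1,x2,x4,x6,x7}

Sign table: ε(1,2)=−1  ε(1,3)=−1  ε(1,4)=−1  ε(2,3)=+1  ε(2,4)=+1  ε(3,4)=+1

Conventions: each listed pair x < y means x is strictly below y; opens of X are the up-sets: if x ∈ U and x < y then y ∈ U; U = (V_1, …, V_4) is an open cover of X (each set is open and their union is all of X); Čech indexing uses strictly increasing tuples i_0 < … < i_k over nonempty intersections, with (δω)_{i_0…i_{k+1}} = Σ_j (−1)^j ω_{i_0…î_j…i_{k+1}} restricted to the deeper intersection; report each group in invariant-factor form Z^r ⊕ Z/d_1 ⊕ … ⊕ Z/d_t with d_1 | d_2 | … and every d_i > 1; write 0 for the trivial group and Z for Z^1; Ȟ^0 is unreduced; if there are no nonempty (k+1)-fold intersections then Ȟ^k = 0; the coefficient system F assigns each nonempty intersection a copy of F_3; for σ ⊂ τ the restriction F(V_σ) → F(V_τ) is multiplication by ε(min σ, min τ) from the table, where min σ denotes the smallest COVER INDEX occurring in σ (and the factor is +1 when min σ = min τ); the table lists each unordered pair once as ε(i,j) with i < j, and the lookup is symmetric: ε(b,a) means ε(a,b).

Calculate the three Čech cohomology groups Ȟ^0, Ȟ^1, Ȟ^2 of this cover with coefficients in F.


nerve of the cover:
  V12={x1,x3} V13={x2,x3,x6} V14={x1,x2,x6} V23={x3,x7} V24={x1,x7} V34={x2,x4,x6,x7}
  V123={x3} V124={x1} V134={x2,x6} V234={x7}
C dims 4,6,4; δ0: rk_F3 3; δ1: rk_F3 3
Ȟ^0 = (4 − 3) − 0 = 1, so Ȟ^0 ≅ Z/3
Ȟ^1 = (6 − 3) − 3 = 0, so Ȟ^1 ≅ 0
Ȟ^2 = (4 − 0) − 3 = 1, so Ȟ^2 ≅ Z/3

Ȟ^0(U;F) ≅ Z/3,  Ȟ^1(U;F) ≅ 0,  Ȟ^2(U;F) ≅ Z/3


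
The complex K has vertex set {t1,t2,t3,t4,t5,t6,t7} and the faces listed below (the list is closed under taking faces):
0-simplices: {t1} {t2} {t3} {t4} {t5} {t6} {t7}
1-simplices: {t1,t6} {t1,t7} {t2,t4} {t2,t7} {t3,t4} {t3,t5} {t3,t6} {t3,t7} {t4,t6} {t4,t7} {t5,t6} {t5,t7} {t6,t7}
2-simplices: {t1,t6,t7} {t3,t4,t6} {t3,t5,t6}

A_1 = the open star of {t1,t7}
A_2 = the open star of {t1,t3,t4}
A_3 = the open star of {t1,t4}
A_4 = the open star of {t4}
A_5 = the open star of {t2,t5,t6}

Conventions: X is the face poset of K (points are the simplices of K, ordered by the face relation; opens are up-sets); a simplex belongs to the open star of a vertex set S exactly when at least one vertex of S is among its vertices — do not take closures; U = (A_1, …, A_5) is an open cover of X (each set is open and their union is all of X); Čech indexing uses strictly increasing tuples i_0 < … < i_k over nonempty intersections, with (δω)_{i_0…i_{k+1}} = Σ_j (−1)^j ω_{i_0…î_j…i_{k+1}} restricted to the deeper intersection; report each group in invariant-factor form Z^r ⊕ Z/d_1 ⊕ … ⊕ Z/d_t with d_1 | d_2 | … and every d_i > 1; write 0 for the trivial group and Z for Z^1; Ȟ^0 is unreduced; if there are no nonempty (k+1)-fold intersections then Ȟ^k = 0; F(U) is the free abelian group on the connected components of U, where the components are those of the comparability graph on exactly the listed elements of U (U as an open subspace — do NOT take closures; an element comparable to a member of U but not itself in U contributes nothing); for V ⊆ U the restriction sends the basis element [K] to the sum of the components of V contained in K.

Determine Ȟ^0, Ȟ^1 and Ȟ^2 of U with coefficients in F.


nerve of the cover:
  A1={{t1},{t7},{t1,t6},{t1,t7},{t2,t7},{t3,t7},{t4,t7},{t5,t7},{t6,t7},{t1,t6,t7}} A2={{t1},{t3},{t4},{t1,t6},{t1,t7},{t2,t4},{t3,t4},{t3,t5},{t3,t6},{t3,t7},{t4,t6},{t4,t7},{t1,t6,t7},{t3,t4,t6},{t3,t5,t6}} A3={{t1},{t4},{t1,t6},{t1,t7},{t2,t4},{t3,t4},{t4,t6},{t4,t7},{t1,t6,t7},{t3,t4,t6}} A4={{t4},{t2,t4},{t3,t4},{t4,t6},{t4,t7},{t3,t4,t6}} A5={{t2},{t5},{t6},{t1,t6},{t2,t4},{t2,t7},{t3,t5},{t3,t6},{t4,t6},{t5,t6},{t5,t7},{t6,t7},{t1,t6,t7},{t3,t4,t6},{t3,t5,t6}}
  A12={{t1},{t1,t6},{t1,t7},{t3,t7},{t4,t7},{t1,t6,t7}} A13={{t1},{t1,t6},{t1,t7},{t4,t7},{t1,t6,t7}} A14={{t4,t7}} A15={{t1,t6},{t2,t7},{t5,t7},{t6,t7},{t1,t6,t7}} A23={{t1},{t4},{t1,t6},{t1,t7},{t2,t4},{t3,t4},{t4,t6},{t4,t7},{t1,t6,t7},{t3,t4,t6}} A24={{t4},{t2,t4},{t3,t4},{t4,t6},{t4,t7},{t3,t4,t6}} A25={{t1,t6},{t2,t4},{t3,t5},{t3,t6},{t4,t6},{t1,t6,t7},{t3,t4,t6},{t3,t5,t6}} A34={{t4},{t2,t4},{t3,t4},{t4,t6},{t4,t7},{t3,t4,t6}} A35={{t1,t6},{t2,t4},{t4,t6},{t1,t6,t7},{t3,t4,t6}} A45={{t2,t4},{t4,t6},{t3,t4,t6}}
  A123={{t1},{t1,t6},{t1,t7},{t4,t7},{t1,t6,t7}} A124={{t4,t7}} A125={{t1,t6},{t1,t6,t7}} A134={{t4,t7}} A135={{t1,t6},{t1,t6,t7}} A234={{t4},{t2,t4},{t3,t4},{t4,t6},{t4,t7},{t3,t4,t6}} A235={{t1,t6},{t2,t4},{t4,t6},{t1,t6,t7},{t3,t4,t6}} A245={{t2,t4},{t4,t6},{t3,t4,t6}} A345={{t2,t4},{t4,t6},{t3,t4,t6}}
  A1234={{t4,t7}} A1235={{t1,t6},{t1,t6,t7}} A2345={{t2,t4},{t4,t6},{t3,t4,t6}}
components per intersection:
  A1: {{t1},{t7},{t1,t6},{t1,t7},{t2,t7},{t3,t7},{t4,t7},{t5,t7},{t6,t7},{t1,t6,t7}}
  A2: {{t1},{t1,t6},{t1,t7},{t1,t6,t7}} {{t3},{t4},{t2,t4},{t3,t4},{t3,t5},{t3,t6},{t3,t7},{t4,t6},{t4,t7},{t3,t4,t6},{t3,t5,t6}}
  A3: {{t1},{t1,t6},{t1,t7},{t1,t6,t7}} {{t4},{t2,t4},{t3,t4},{t4,t6},{t4,t7},{t3,t4,t6}}
  A4: {{t4},{t2,t4},{t3,t4},{t4,t6},{t4,t7},{t3,t4,t6}}
  A5: {{t2},{t2,t4},{t2,t7}} {{t5},{t6},{t1,t6},{t3,t5},{t3,t6},{t4,t6},{t5,t6},{t5,t7},{t6,t7},{t1,t6,t7},{t3,t4,t6},{t3,t5,t6}}
  A12: {{t1},{t1,t6},{t1,t7},{t1,t6,t7}} {{t3,t7}} {{t4,t7}}
  A13: {{t1},{t1,t6},{t1,t7},{t1,t6,t7}} {{t4,t7}}
  A14: {{t4,t7}}
  A15: {{t1,t6},{t6,t7},{t1,t6,t7}} {{t2,t7}} {{t5,t7}}
  A23: {{t1},{t1,t6},{t1,t7},{t1,t6,t7}} {{t4},{t2,t4},{t3,t4},{t4,t6},{t4,t7},{t3,t4,t6}}
  A24: {{t4},{t2,t4},{t3,t4},{t4,t6},{t4,t7},{t3,t4,t6}}
  A25: {{t1,t6},{t1,t6,t7}} {{t2,t4}} {{t3,t5},{t3,t6},{t4,t6},{t3,t4,t6},{t3,t5,t6}}
  A34: {{t4},{t2,t4},{t3,t4},{t4,t6},{t4,t7},{t3,t4,t6}}
  A35: {{t1,t6},{t1,t6,t7}} {{t2,t4}} {{t4,t6},{t3,t4,t6}}
  A45: {{t2,t4}} {{t4,t6},{t3,t4,t6}}
  A123: {{t1},{t1,t6},{t1,t7},{t1,t6,t7}} {{t4,t7}}
  A124: {{t4,t7}}
  A125: {{t1,t6},{t1,t6,t7}}
  A134: {{t4,t7}}
  A135: {{t1,t6},{t1,t6,t7}}
  A234: {{t4},{t2,t4},{t3,t4},{t4,t6},{t4,t7},{t3,t4,t6}}
  A235: {{t1,t6},{t1,t6,t7}} {{t2,t4}} {{t4,t6},{t3,t4,t6}}
  A245: {{t2,t4}} {{t4,t6},{t3,t4,t6}}
  A345: {{t2,t4}} {{t4,t6},{t3,t4,t6}}
  A1234: {{t4,t7}}
  A1235: {{t1,t6},{t1,t6,t7}}
  A2345: {{t2,t4}} {{t4,t6},{t3,t4,t6}}
C dims 8,21,14,4; δ0: rk 7, SNF 1^7; δ1: rk 10, SNF 1^10; δ2: rk 4, SNF 1^4
Ȟ^0 = (8 − 7) − 0 = 1, so Ȟ^0 ≅ Z
Ȟ^1 = (21 − 10) − 7 = 4, so Ȟ^1 ≅ Z^4
Ȟ^2 = (14 − 4) − 10 = 0, so Ȟ^2 ≅ 0

Ȟ^0 = Z; Ȟ^1 = Z^4; Ȟ^2 = 0


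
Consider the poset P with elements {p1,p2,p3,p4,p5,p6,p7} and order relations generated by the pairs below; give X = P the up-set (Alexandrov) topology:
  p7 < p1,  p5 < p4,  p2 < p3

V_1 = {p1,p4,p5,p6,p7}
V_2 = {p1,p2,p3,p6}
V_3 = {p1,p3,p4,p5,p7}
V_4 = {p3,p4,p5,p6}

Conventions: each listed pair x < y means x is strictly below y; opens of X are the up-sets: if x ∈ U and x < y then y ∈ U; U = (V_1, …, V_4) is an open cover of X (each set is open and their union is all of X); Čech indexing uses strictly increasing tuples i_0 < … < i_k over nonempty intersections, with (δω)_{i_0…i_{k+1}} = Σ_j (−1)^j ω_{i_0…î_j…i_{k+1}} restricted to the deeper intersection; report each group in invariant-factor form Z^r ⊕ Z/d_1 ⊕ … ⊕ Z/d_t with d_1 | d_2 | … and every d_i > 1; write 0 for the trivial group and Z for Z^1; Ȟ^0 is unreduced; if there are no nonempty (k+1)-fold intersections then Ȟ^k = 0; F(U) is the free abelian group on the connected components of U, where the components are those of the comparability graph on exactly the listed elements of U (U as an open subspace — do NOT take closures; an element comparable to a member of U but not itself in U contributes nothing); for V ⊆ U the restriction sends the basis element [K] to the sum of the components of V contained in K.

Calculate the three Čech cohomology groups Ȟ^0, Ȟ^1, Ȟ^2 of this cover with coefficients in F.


intersection data:
  V12={p1,p6} V13={p1,p4,p5,p7} V14={p4,p5,p6} V23={p1,p3} V24={p3,p6} V34={p3,p4,p5}
  V123={p1} V124={p6} V134={p4,p5} V234={p3}
components per intersection:
  V1: {p1,p7} {p4,p5} {p6}
  V2: {p1} {p2,p3} {p6}
  V3: {p1,p7} {p3} {p4,p5}
  V4: {p3} {p4,p5} {p6}
  V12: {p1} {p6}
  V13: {p1,p7} {p4,p5}
  V14: {p4,p5} {p6}
  V23: {p1} {p3}
  V24: {p3} {p6}
  V34: {p3} {p4,p5}
  V123: {p1}
  V124: {p6}
  V134: {p4,p5}
  V234: {p3}
C dims 12,12,4; δ0: rk 8, SNF 1^8; δ1: rk 4, SNF 1^4
Ȟ^0 = (12 − 8) − 0 = 4, so Ȟ^0 ≅ Z^4
Ȟ^1 = (12 − 4) − 8 = 0, so Ȟ^1 ≅ 0
Ȟ^2 = (4 − 0) − 4 = 0, so Ȟ^2 ≅ 0

Ȟ^0 ≅ Z^4, Ȟ^1 ≅ 0 and Ȟ^2 ≅ 0


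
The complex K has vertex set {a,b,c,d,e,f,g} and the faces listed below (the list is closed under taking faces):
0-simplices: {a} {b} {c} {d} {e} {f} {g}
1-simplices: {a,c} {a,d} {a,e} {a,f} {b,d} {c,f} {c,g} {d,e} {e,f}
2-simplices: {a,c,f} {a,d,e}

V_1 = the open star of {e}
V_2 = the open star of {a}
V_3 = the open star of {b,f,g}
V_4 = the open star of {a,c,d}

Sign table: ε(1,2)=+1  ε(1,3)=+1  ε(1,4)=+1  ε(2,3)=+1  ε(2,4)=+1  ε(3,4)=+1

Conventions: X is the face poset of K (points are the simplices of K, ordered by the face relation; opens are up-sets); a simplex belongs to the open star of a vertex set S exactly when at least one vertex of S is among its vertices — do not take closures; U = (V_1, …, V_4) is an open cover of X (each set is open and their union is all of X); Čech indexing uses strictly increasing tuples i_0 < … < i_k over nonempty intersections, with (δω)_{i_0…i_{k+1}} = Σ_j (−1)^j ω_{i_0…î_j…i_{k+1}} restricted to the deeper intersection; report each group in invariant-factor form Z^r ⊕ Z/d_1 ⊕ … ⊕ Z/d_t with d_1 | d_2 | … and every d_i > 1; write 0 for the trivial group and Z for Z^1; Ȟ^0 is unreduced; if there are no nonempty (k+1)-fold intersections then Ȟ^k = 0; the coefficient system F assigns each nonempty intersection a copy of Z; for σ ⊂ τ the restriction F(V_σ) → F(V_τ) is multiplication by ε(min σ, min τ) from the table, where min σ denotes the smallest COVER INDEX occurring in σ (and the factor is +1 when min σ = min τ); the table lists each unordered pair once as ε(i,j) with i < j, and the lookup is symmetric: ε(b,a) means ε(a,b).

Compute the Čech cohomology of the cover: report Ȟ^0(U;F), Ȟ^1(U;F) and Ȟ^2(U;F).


Ȟ^0 ≅ Z, Ȟ^1 ≅ Z, Ȟ^2 ≅ 0

nerve simplices:
  V1={{e},{a,e},{d,e},{e,f},{a,d,e}} V2={{a},{a,c},{a,d},{a,e},{a,f},{a,c,f},{a,d,e}} V3={{b},{f},{g},{a,f},{b,d},{c,f},{c,g},{e,f},{a,c,f}} V4={{a},{c},{d},{a,c},{a,d},{a,e},{a,f},{b,d},{c,f},{c,g},{d,e},{a,c,f},{a,d,e}}
  V12={{a,e},{a,d,e}} V13={{e,f}} V14={{a,e},{d,e},{a,d,e}} V23={{a,f},{a,c,f}} V24={{a},{a,c},{a,d},{a,e},{a,f},{a,c,f},{a,d,e}} V34={{a,f},{b,d},{c,f},{c,g},{a,c,f}}
  V124={{a,e},{a,d,e}} V234={{a,f},{a,c,f}}
C dims 4,6,2; δ0: rk 3, SNF 1^3; δ1: rk 2, SNF 1^2
degree 0: 4−3−0 = 1 → Ȟ^0 ≅ Z
degree 1: 6−2−3 = 1 → Ȟ^1 ≅ Z
degree 2: 2−0−2 = 0 → Ȟ^2 ≅ 0


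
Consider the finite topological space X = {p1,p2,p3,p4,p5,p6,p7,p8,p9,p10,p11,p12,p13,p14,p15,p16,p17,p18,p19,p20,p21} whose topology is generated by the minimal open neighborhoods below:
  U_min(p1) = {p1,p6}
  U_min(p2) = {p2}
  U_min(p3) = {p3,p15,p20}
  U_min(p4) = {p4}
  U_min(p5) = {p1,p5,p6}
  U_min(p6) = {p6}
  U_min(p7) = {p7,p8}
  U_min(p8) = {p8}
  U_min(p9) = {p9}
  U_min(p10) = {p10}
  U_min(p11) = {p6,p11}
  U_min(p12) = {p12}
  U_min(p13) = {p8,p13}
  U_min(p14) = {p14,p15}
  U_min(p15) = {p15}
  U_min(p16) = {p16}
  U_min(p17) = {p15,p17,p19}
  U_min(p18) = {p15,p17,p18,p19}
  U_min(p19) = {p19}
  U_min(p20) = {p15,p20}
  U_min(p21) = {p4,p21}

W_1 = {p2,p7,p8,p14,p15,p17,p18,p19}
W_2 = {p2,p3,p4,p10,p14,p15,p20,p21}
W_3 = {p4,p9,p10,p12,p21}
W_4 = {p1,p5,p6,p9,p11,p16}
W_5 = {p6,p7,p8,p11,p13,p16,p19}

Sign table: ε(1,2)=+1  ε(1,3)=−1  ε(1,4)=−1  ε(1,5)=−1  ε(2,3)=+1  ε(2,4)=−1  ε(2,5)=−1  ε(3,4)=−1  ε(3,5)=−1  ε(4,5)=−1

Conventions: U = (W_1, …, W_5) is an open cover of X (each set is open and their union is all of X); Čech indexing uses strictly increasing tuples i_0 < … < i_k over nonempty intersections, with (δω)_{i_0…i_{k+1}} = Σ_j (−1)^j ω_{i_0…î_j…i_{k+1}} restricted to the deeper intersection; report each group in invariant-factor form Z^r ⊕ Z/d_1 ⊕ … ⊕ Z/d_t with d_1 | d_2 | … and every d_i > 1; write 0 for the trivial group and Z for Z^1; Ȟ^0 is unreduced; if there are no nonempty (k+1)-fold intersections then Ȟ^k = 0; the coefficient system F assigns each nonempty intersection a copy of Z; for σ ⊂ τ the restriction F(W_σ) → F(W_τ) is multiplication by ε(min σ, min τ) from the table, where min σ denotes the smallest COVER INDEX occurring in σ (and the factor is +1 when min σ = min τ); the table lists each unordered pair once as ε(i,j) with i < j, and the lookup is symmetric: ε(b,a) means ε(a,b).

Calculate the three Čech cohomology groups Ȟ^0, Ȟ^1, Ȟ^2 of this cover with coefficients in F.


intersection data:
  W12={p2,p14,p15} W15={p7,p8,p19} W23={p4,p10,p21} W34={p9} W45={p6,p11,p16}
C dims 5,5; δ0: rk 5, SNF 1^4·2
Ȟ^0 = (5 − 5) − 0 = 0, so Ȟ^0 ≅ 0
Ȟ^1 = (5 − 0) − 5 = 0 plus torsion [2], so Ȟ^1 ≅ Z/2
Ȟ^2 = (0 − 0) − 0 = 0, so Ȟ^2 ≅ 0

Ȟ^0 = 0,  Ȟ^1 = Z/2,  Ȟ^2 = 0


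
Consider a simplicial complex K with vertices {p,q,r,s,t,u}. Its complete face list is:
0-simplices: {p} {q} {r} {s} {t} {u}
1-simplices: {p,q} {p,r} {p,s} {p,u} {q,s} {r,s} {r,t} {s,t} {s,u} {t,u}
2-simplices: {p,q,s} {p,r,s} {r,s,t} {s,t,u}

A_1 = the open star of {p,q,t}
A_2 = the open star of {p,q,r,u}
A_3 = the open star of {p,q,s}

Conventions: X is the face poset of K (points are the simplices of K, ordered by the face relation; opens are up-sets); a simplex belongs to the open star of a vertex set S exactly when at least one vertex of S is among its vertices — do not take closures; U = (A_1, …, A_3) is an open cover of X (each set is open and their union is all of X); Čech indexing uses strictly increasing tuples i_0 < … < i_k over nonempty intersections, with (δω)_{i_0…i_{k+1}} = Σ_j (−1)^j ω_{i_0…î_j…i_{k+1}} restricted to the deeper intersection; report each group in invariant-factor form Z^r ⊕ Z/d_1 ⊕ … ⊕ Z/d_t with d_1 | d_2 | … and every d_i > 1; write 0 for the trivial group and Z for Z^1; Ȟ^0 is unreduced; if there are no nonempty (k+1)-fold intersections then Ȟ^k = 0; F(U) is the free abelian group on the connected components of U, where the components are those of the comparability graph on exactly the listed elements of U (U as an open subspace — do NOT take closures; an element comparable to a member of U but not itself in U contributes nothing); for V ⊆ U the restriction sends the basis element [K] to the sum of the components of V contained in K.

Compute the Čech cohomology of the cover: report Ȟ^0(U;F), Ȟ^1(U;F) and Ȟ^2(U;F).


intersection data:
  A1={{p},{q},{t},{p,q},{p,r},{p,s},{p,u},{q,s},{r,t},{s,t},{t,u},{p,q,s},{p,r,s},{r,s,t},{s,t,u}} A2={{p},{q},{r},{u},{p,q},{p,r},{p,s},{p,u},{q,s},{r,s},{r,t},{s,u},{t,u},{p,q,s},{p,r,s},{r,s,t},{s,t,u}} A3={{p},{q},{s},{p,q},{p,r},{p,s},{p,u},{q,s},{r,s},{s,t},{s,u},{p,q,s},{p,r,s},{r,s,t},{s,t,u}}
  A12={{p},{q},{p,q},{p,r},{p,s},{p,u},{q,s},{r,t},{t,u},{p,q,s},{p,r,s},{r,s,t},{s,t,u}} A13={{p},{q},{p,q},{p,r},{p,s},{p,u},{q,s},{s,t},{p,q,s},{p,r,s},{r,s,t},{s,t,u}} A23={{p},{q},{p,q},{p,r},{p,s},{p,u},{q,s},{r,s},{s,u},{p,q,s},{p,r,s},{r,s,t},{s,t,u}}
  A123={{p},{q},{p,q},{p,r},{p,s},{p,u},{q,s},{p,q,s},{p,r,s},{r,s,t},{s,t,u}}
components per intersection:
  A1: {{p},{q},{p,q},{p,r},{p,s},{p,u},{q,s},{p,q,s},{p,r,s}} {{t},{r,t},{s,t},{t,u},{r,s,t},{s,t,u}}
  A2: {{p},{q},{r},{u},{p,q},{p,r},{p,s},{p,u},{q,s},{r,s},{r,t},{s,u},{t,u},{p,q,s},{p,r,s},{r,s,t},{s,t,u}}
  A3: {{p},{q},{s},{p,q},{p,r},{p,s},{p,u},{q,s},{r,s},{s,t},{s,u},{p,q,s},{p,r,s},{r,s,t},{s,t,u}}
  A12: {{p},{q},{p,q},{p,r},{p,s},{p,u},{q,s},{p,q,s},{p,r,s}} {{r,t},{r,s,t}} {{t,u},{s,t,u}}
  A13: {{p},{q},{p,q},{p,r},{p,s},{p,u},{q,s},{p,q,s},{p,r,s}} {{s,t},{r,s,t},{s,t,u}}
  A23: {{p},{q},{p,q},{p,r},{p,s},{p,u},{q,s},{r,s},{p,q,s},{p,r,s},{r,s,t}} {{s,u},{s,t,u}}
  A123: {{p},{q},{p,q},{p,r},{p,s},{p,u},{q,s},{p,q,s},{p,r,s}} {{r,s,t}} {{s,t,u}}
C dims 4,7,3; δ0: rk 3, SNF 1^3; δ1: rk 3, SNF 1^3
Ȟ^0 = (4 − 3) − 0 = 1, so Ȟ^0 ≅ Z
Ȟ^1 = (7 − 3) − 3 = 1, so Ȟ^1 ≅ Z
Ȟ^2 = (3 − 0) − 3 = 0, so Ȟ^2 ≅ 0

Ȟ^0 = Z,  Ȟ^1 = Z,  Ȟ^2 = 0


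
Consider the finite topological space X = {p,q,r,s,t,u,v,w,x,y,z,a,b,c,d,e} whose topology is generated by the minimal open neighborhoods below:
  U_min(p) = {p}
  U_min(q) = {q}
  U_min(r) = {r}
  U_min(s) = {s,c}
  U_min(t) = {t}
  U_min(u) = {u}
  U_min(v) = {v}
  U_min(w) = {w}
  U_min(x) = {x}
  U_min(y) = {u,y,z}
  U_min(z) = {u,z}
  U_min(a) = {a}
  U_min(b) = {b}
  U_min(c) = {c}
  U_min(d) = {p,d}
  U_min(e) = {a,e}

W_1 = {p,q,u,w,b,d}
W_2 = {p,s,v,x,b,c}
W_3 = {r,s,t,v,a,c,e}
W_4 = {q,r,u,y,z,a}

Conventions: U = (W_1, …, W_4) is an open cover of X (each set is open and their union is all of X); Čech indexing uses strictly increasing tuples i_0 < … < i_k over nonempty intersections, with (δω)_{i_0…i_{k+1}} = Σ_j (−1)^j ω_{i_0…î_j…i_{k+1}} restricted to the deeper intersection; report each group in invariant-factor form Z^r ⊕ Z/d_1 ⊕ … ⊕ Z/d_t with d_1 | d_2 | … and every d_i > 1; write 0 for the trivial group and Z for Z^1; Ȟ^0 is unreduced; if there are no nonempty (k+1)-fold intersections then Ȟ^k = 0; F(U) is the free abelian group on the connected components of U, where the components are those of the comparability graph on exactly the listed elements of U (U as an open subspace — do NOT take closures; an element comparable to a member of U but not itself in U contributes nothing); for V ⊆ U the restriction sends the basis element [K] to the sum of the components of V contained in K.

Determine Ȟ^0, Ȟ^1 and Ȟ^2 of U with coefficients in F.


intersection data:
  W12={p,b} W14={q,u} W23={s,v,c} W34={r,a}
components per intersection:
  W1: {p,d} {q} {u} {w} {b}
  W2: {p} {s,c} {v} {x} {b}
  W3: {r} {s,c} {t} {v} {a,e}
  W4: {q} {r} {u,y,z} {a}
  W12: {p} {b}
  W14: {q} {u}
  W23: {s,c} {v}
  W34: {r} {a}
C dims 19,8; δ0: rk 8, SNF 1^8
Ȟ^0 = (19 − 8) − 0 = 11, so Ȟ^0 ≅ Z^11
Ȟ^1 = (8 − 0) − 8 = 0, so Ȟ^1 ≅ 0
Ȟ^2 = (0 − 0) − 0 = 0, so Ȟ^2 ≅ 0

Ȟ^0(U;F) ≅ Z^11, Ȟ^1(U;F) ≅ 0 and Ȟ^2(U;F) ≅ 0
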